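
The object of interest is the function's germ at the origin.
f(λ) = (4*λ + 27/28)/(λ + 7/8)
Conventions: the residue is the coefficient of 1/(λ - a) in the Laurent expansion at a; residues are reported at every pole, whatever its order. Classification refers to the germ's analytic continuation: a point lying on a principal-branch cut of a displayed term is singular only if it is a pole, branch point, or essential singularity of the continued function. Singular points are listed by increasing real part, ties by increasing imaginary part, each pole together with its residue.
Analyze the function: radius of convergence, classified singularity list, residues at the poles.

Denominator factor (λ + 7/8): pole of order 1 at -7/8, modulus 7/8.
The radius of convergence is the smallest modulus among the singular points: 7/8.
At the order-1 pole -7/8 set g(λ) = (λ - (-7/8))*f(λ) = 4*λ + 27/28.
Simple pole: residue = g(a) at a = -7/8, which is -71/28.

Radius of convergence at 0: 7/8.
At -7/8: a pole of order 1; residue -71/28.


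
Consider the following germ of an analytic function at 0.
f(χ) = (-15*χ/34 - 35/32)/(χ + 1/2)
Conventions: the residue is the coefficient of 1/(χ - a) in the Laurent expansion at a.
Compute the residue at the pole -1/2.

The residue is -475/544.

At the order-1 pole -1/2 set g(χ) = (χ - (-1/2))*f(χ) = -15*χ/34 - 35/32.
Simple pole: residue = g(a) at a = -1/2, which is -475/544.


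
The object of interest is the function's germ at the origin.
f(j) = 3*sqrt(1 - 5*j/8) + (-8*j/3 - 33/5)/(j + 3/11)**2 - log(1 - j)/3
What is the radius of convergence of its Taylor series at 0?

The radius of convergence is 3/11.

Denominator factor (j + 3/11)^2: pole of order 2 at -3/11, modulus 3/11.
Branch term (-1/3)*log(1 - j/(1)): its argument vanishes at j = 1, a logarithmic branch point, modulus 1.
Branch term (3)*sqrt(1 - j/(8/5)): its argument vanishes at j = 8/5, a square-root branch point, modulus 8/5.
The radius of convergence is the smallest modulus among the singular points: 3/11.


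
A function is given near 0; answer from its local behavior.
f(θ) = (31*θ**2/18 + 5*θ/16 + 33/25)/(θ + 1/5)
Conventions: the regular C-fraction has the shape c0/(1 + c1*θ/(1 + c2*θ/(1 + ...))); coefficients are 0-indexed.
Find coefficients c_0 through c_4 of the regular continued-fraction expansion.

Taylor coefficients (expand at 0): a_0 = 33/5, a_1 = -503/16, a_2 = 23875/144, a_3 = -119375/144, a_4 = 596875/144.
c0 = a_0 = 33/5. Peel one level at a time: if S = 1 + c*θ/S' with S'(0) = 1, then c is the θ-coefficient of S and S' = c*θ/(S - 1).
S_1 = c0/f = 1 + (2515/528)*θ + (-2034325/836352)*θ^2 + ...; c1 = 2515/528.
S_2 = c1*θ/(S_1 - 1) = 1 + (406865/796752)*θ + (29605000/20493729)*θ^2 + ...; c2 = 406865/796752.
S_3 = c2*θ/(S_2 - 1) = 1 + (-1042096000/368375571)*θ + (1292199040000/178782258483)*θ^2 + ...; c3 = -1042096000/368375571.
S_4 = c3*θ/(S_3 - 1) = 1 + (623720/244119)*θ + ...; c4 = 623720/244119.

The regular C-fraction coefficients are [33/5, 2515/528, 406865/796752, -1042096000/368375571, 623720/244119].


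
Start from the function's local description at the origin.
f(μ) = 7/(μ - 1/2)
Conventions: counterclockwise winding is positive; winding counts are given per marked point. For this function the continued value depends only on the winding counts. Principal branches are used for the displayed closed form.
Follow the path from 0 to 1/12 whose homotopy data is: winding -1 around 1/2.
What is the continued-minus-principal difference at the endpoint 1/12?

Continued minus principal equals 0.

The function is rational, hence single-valued: continuing it around any pole returns the same value, so the difference is 0.


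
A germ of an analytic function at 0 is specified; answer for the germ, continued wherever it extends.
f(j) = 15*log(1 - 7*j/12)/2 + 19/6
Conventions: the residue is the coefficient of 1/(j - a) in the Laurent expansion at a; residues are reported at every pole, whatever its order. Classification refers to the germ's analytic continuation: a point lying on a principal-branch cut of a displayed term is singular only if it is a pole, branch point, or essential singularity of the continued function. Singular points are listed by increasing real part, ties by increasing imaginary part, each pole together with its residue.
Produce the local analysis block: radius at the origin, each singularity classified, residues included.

Radius of convergence at 0: 12/7.
At 12/7: a logarithmic branch point.

Branch term (15/2)*log(1 - j/(12/7)): its argument vanishes at j = 12/7, a logarithmic branch point, modulus 12/7.
The radius of convergence is the smallest modulus among the singular points: 12/7.


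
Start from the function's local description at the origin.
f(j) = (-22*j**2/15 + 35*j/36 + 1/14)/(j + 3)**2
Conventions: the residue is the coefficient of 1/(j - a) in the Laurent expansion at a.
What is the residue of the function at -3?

The residue is 1759/180.

At the order-2 pole -3 set g(j) = (j - (-3))^2*f(j) = -22*j**2/15 + 35*j/36 + 1/14.
Order-2 pole: residue = g'(a); g'(-3) = 1759/180, so the residue is 1759/180.


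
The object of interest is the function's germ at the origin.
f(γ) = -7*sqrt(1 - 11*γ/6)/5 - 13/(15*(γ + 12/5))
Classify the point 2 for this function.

The point is a regular point.

Denominator factors: γ + 12/5 = 22/5 at γ = 2 — none vanishes.
Branch term sqrt(1 - γ/(6/11)): argument at 2 is -8/3, nonzero, so 2 is not its branch point (a point on a principal cut is still regular for the continued germ).
So the germ continues analytically to 2.


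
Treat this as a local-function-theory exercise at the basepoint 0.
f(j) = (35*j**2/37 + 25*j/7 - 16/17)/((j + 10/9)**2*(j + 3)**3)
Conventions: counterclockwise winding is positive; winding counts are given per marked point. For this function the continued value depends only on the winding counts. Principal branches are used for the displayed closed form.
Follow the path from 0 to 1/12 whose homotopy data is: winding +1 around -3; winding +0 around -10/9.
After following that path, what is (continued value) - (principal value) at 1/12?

Continued minus principal equals 0.

The function is rational, hence single-valued: continuing it around any pole returns the same value, so the difference is 0.


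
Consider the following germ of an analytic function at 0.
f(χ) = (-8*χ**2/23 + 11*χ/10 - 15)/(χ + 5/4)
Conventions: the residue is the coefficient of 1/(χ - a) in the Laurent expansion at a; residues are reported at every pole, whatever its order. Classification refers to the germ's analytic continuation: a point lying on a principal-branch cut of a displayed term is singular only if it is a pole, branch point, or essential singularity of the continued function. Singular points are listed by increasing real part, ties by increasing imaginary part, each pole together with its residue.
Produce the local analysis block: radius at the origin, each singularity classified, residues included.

Radius of convergence at 0: 5/4.
At -5/4: a pole of order 1; residue -3113/184.

Denominator factor (χ + 5/4): pole of order 1 at -5/4, modulus 5/4.
The radius of convergence is the smallest modulus among the singular points: 5/4.
At the order-1 pole -5/4 set g(χ) = (χ - (-5/4))*f(χ) = -8*χ**2/23 + 11*χ/10 - 15.
Simple pole: residue = g(a) at a = -5/4, which is -3113/184.


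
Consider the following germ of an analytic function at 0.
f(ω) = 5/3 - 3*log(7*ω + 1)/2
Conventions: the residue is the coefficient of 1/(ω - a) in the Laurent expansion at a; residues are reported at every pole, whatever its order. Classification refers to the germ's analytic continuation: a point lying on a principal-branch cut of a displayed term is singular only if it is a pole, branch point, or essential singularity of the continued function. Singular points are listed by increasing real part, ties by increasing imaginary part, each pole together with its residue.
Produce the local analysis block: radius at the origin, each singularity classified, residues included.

Radius of convergence at 0: 1/7.
At -1/7: a logarithmic branch point.

Branch term (-3/2)*log(1 - ω/(-1/7)): its argument vanishes at ω = -1/7, a logarithmic branch point, modulus 1/7.
The radius of convergence is the smallest modulus among the singular points: 1/7.


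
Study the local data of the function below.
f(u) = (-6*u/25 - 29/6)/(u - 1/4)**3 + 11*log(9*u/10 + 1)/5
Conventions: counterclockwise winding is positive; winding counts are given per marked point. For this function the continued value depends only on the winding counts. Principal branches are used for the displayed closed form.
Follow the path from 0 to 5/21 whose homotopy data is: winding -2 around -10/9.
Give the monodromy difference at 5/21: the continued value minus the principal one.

The rational part is single-valued and drops out of the difference; each branch term changes only by its own monodromy.
(11/5)*log(1 - u/(-10/9)): each positive loop around -10/9 adds 2*pi*i to the log, so winding -2 contributes (11/5)*(-2)*2*pi*i = -(44/5)*pi*i.
Summing the contributions at u = 5/21 gives -(44/5)*pi*i.

Continued minus principal equals -(44/5)*pi*i.


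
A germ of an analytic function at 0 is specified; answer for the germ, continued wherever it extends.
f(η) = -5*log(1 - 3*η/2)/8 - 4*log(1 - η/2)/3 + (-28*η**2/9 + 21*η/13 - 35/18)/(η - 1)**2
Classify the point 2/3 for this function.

The point is a logarithmic branch point.

The term (-5/8)*log(1 - η/(2/3)) has argument 1 - 2/3/(2/3) = 0 at 2/3: a logarithmic (infinitely-sheeted) branch point; the remaining terms are analytic or single-valued there.


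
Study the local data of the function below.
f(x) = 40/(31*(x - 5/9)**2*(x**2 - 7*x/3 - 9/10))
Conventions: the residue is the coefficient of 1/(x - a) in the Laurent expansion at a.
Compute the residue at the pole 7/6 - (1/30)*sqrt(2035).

The residue is -1458000/6588461 - (18856800/2681503627)*sqrt(2035).

The factor x**2 - 7*x/3 - 9/10 splits as (x - a)(x - a') with a = 7/6 - (1/30)*sqrt(2035), a' = 7/6 + (1/30)*sqrt(2035). At the order-1 pole a set g(x) = (x - a)*f(x) = [40/(31*(x - 5/9)**2)] / (x - a').
Simple pole: residue = g(a) at a = 7/6 - (1/30)*sqrt(2035), which is -1458000/6588461 - (18856800/2681503627)*sqrt(2035).


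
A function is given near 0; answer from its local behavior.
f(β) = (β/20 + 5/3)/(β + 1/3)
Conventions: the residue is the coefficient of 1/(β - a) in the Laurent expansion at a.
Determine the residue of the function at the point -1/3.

At the order-1 pole -1/3 set g(β) = (β - (-1/3))*f(β) = β/20 + 5/3.
Simple pole: residue = g(a) at a = -1/3, which is 33/20.

The residue is 33/20.


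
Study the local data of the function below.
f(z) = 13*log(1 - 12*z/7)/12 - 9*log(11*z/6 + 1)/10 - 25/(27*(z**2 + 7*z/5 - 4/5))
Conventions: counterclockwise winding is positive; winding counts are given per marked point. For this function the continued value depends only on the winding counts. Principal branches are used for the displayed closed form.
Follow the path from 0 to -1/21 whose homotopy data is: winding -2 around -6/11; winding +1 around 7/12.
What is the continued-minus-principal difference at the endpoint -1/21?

The rational part is single-valued and drops out of the difference; each branch term changes only by its own monodromy.
(13/12)*log(1 - z/(7/12)): each positive loop around 7/12 adds 2*pi*i to the log, so winding +1 contributes (13/12)*(1)*2*pi*i = (13/6)*pi*i.
(-9/10)*log(1 - z/(-6/11)): each positive loop around -6/11 adds 2*pi*i to the log, so winding -2 contributes (-9/10)*(-2)*2*pi*i = (18/5)*pi*i.
Summing the contributions at z = -1/21 gives (173/30)*pi*i.

Continued minus principal equals (173/30)*pi*i.


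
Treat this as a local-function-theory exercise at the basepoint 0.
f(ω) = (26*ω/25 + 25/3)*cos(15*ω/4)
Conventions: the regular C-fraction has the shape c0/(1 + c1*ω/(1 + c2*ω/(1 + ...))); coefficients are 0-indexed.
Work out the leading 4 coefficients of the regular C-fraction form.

The regular C-fraction coefficients are [25/3, -78/625, 29361771/520000, -46875/832].

Taylor coefficients (expand at 0): a_0 = 25/3, a_1 = 26/25, a_2 = -1875/32, a_3 = -117/16.
c0 = a_0 = 25/3. Peel one level at a time: if S = 1 + c*ω/S' with S'(0) = 1, then c is the ω-coefficient of S and S' = c*ω/(S - 1).
S_1 = c0/f = 1 + (-78/625)*ω + (88085313/12500000)*ω^2 + ...; c1 = -78/625.
S_2 = c1*ω/(S_1 - 1) = 1 + (29361771/520000)*ω + (2202132825/692224)*ω^2 + ...; c2 = 29361771/520000.
S_3 = c2*ω/(S_2 - 1) = 1 + (-46875/832)*ω + ...; c3 = -46875/832.


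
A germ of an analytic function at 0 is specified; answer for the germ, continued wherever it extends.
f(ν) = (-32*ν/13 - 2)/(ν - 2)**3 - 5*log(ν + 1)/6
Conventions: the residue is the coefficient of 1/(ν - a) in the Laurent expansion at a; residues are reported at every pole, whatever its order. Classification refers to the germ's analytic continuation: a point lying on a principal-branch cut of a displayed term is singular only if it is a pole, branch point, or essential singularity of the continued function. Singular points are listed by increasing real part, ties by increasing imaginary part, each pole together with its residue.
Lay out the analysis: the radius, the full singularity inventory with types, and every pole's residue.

Denominator factor (ν - 2)^3: pole of order 3 at 2, modulus 2.
Branch term (-5/6)*log(1 - ν/(-1)): its argument vanishes at ν = -1, a logarithmic branch point, modulus 1.
The radius of convergence is the smallest modulus among the singular points: 1.
The branch term is analytic at 2 and contributes nothing to the residue; only the rational part matters.
At the order-3 pole 2 set g(ν) = (ν - (2))^3*(rational part) = -32*ν/13 - 2.
Order-3 pole: residue = g''(a)/2; g''(2) = 0, so the residue is 0.
List the singular points by increasing real part (a conjugate pair: the negative imaginary part first).

Radius of convergence at 0: 1.
At -1: a logarithmic branch point.
At 2: a pole of order 3; residue 0.


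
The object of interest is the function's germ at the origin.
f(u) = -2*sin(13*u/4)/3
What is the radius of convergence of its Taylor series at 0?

The factor sin(13*u/4) is entire and contributes no finite singular point.
The polynomial part has no poles.
No finite singular points: the Taylor series at 0 converges everywhere.

The radius of convergence is infinite.


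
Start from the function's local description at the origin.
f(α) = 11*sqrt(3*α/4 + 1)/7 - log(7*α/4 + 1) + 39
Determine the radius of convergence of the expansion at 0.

Branch term (11/7)*sqrt(1 - α/(-4/3)): its argument vanishes at α = -4/3, a square-root branch point, modulus 4/3.
Branch term (-1)*log(1 - α/(-4/7)): its argument vanishes at α = -4/7, a logarithmic branch point, modulus 4/7.
The radius of convergence is the smallest modulus among the singular points: 4/7.

The radius of convergence is 4/7.


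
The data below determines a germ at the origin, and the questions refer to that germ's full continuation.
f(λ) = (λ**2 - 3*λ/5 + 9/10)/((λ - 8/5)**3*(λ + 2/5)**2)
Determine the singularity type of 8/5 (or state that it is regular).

The denominator factor λ - 8/5 vanishes at 8/5 and appears to the power 3; the numerator there equals 5/2, nonzero, and no other factor vanishes.
Hence a pole whose order is the multiplicity, 3.

The point is a pole of order 3.


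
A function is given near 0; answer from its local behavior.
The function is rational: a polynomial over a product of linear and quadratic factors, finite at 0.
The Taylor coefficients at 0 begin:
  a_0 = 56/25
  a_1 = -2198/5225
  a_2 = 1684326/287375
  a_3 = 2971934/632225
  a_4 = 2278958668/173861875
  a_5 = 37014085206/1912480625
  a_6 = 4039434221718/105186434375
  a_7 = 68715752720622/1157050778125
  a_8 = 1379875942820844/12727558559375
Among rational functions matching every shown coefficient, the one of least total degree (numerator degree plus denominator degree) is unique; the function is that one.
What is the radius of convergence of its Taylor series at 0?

The radius of convergence is -5/22 + (1/154)*sqrt(18165).

No rational of total degree below 7 reproduces all 9 coefficients; solving the [1/6] Pade equations on them gives f(ρ) = (8/7 - 10*ρ/19)/((ρ**2 + 5*ρ/11 - 5/7)**2*(ρ**2 + ρ + 1)), whose expansion matches every shown term.
Denominator factor (ρ**2 + ρ + 1): discriminant -3, complex-conjugate roots (-1/2) + ((1/2)*sqrt(3))*i and (-1/2) - ((1/2)*sqrt(3))*i; poles of order 1, moduli 1 and 1.
Denominator factor (ρ**2 + 5*ρ/11 - 5/7)^2: discriminant 2595/847, real irrational roots -5/22 + (1/154)*sqrt(18165) and -5/22 - (1/154)*sqrt(18165); poles of order 2, moduli -5/22 + (1/154)*sqrt(18165) and 5/22 + (1/154)*sqrt(18165).
The radius of convergence is the smallest modulus among the singular points: -5/22 + (1/154)*sqrt(18165).


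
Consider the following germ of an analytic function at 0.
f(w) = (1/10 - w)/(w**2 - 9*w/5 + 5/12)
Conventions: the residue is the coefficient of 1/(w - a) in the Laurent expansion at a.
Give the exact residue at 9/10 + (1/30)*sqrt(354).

The factor w**2 - 9*w/5 + 5/12 splits as (w - a)(w - a') with a = 9/10 + (1/30)*sqrt(354), a' = 9/10 - (1/30)*sqrt(354). At the order-1 pole a set g(w) = (w - a)*f(w) = [1/10 - w] / (w - a').
Simple pole: residue = g(a) at a = 9/10 + (1/30)*sqrt(354), which is -1/2 - (2/59)*sqrt(354).

The residue is -1/2 - (2/59)*sqrt(354).


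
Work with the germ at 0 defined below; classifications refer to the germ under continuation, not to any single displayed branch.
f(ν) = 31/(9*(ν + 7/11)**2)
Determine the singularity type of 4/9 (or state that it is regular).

The point is a regular point.

Denominator factors: ν + 7/11 = 107/99 at ν = 4/9 — none vanishes.
So the germ continues analytically to 4/9.


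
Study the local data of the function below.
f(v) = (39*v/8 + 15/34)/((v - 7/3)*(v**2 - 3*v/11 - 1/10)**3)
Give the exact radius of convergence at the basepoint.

Denominator factor (v - 7/3): pole of order 1 at 7/3, modulus 7/3.
Denominator factor (v**2 - 3*v/11 - 1/10)^3: discriminant 287/605, real irrational roots 3/22 + (1/110)*sqrt(1435) and 3/22 - (1/110)*sqrt(1435); poles of order 3, moduli 3/22 + (1/110)*sqrt(1435) and -3/22 + (1/110)*sqrt(1435).
The radius of convergence is the smallest modulus among the singular points: -3/22 + (1/110)*sqrt(1435).

The radius of convergence is -3/22 + (1/110)*sqrt(1435).


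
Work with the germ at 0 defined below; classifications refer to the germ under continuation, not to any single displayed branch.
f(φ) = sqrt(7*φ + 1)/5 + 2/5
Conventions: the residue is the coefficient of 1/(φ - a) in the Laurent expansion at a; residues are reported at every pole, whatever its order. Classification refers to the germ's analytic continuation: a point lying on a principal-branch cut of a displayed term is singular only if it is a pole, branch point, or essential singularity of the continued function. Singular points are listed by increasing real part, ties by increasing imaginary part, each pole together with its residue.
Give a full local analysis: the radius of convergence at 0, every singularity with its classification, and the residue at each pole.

Branch term (1/5)*sqrt(1 - φ/(-1/7)): its argument vanishes at φ = -1/7, a square-root branch point, modulus 1/7.
The radius of convergence is the smallest modulus among the singular points: 1/7.

Radius of convergence at 0: 1/7.
At -1/7: an algebraic (square-root) branch point.


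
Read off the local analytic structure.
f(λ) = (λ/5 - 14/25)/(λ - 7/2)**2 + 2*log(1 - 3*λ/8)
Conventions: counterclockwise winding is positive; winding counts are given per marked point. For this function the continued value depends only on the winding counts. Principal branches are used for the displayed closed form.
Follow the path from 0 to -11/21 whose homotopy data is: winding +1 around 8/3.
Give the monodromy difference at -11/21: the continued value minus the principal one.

Continued minus principal equals (4)*pi*i.

The rational part is single-valued and drops out of the difference; each branch term changes only by its own monodromy.
(2)*log(1 - λ/(8/3)): each positive loop around 8/3 adds 2*pi*i to the log, so winding +1 contributes (2)*(1)*2*pi*i = (4)*pi*i.
Summing the contributions at λ = -11/21 gives (4)*pi*i.


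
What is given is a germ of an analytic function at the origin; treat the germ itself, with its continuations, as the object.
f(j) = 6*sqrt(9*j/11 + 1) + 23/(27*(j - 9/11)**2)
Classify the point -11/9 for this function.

The point is an algebraic (square-root) branch point.

The term (6)*sqrt(1 - j/(-11/9)) has argument 1 - -11/9/(-11/9) = 0 at -11/9: a square-root (algebraic, two-sheeted) branch point; the remaining terms are analytic or single-valued there.


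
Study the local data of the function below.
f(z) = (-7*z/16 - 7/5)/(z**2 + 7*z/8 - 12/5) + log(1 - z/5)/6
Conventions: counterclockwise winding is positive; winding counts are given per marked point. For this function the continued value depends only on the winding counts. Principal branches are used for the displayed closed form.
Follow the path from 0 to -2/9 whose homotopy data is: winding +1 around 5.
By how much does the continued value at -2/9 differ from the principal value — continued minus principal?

Continued minus principal equals (1/3)*pi*i.

The rational part is single-valued and drops out of the difference; each branch term changes only by its own monodromy.
(1/6)*log(1 - z/(5)): each positive loop around 5 adds 2*pi*i to the log, so winding +1 contributes (1/6)*(1)*2*pi*i = (1/3)*pi*i.
Summing the contributions at z = -2/9 gives (1/3)*pi*i.


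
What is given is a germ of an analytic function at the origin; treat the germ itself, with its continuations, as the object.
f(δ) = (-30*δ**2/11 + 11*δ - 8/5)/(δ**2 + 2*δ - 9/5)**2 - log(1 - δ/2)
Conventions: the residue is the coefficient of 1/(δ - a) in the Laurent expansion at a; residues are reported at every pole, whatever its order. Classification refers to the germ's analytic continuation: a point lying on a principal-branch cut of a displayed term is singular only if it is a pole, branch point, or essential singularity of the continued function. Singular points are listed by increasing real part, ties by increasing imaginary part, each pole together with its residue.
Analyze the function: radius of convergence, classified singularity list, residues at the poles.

Radius of convergence at 0: -1 + (1/5)*sqrt(70).
At -1 - (1/5)*sqrt(70): a pole of order 2; residue -(423/8624)*sqrt(70).
At -1 + (1/5)*sqrt(70): a pole of order 2; residue (423/8624)*sqrt(70).
At 2: a logarithmic branch point.


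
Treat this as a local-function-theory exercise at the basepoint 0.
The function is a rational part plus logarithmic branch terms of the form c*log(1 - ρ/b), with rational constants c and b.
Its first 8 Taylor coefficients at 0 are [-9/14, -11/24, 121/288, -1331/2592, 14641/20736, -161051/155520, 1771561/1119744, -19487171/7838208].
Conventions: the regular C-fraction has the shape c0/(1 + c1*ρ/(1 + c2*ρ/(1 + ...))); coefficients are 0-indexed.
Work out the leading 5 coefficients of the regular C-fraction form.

Taylor coefficients (read off): a_0 = -9/14, a_1 = -11/24, a_2 = 121/288, a_3 = -1331/2592, a_4 = 14641/20736.
c0 = a_0 = -9/14. Peel one level at a time: if S = 1 + c*ρ/S' with S'(0) = 1, then c is the ρ-coefficient of S and S' = c*ρ/(S - 1).
S_1 = c0/f = 1 + (-77/108)*ρ + (847/729)*ρ^2 + ...; c1 = -77/108.
S_2 = c1*ρ/(S_1 - 1) = 1 + (44/27)*ρ + (-121/432)*ρ^2 + ...; c2 = 44/27.
S_3 = c2*ρ/(S_2 - 1) = 1 + (11/64)*ρ + (-1573/12288)*ρ^2 + ...; c3 = 11/64.
S_4 = c3*ρ/(S_3 - 1) = 1 + (143/192)*ρ + ...; c4 = 143/192.

The regular C-fraction coefficients are [-9/14, -77/108, 44/27, 11/64, 143/192].


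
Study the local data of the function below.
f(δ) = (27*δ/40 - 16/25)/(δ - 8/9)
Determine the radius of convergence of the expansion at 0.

Denominator factor (δ - 8/9): pole of order 1 at 8/9, modulus 8/9.
The radius of convergence is the smallest modulus among the singular points: 8/9.

The radius of convergence is 8/9.


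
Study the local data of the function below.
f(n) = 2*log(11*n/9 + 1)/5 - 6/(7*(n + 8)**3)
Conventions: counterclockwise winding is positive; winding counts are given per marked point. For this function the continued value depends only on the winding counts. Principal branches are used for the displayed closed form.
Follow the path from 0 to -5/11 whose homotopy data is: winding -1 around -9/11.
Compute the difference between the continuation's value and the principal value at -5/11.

Continued minus principal equals -(4/5)*pi*i.

The rational part is single-valued and drops out of the difference; each branch term changes only by its own monodromy.
(2/5)*log(1 - n/(-9/11)): each positive loop around -9/11 adds 2*pi*i to the log, so winding -1 contributes (2/5)*(-1)*2*pi*i = -(4/5)*pi*i.
Summing the contributions at n = -5/11 gives -(4/5)*pi*i.


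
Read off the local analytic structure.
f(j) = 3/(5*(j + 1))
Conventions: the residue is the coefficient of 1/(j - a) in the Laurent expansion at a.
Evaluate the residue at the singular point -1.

The residue is 3/5.

At the order-1 pole -1 set g(j) = (j - (-1))*f(j) = 3/5.
Simple pole: residue = g(a) at a = -1, which is 3/5.


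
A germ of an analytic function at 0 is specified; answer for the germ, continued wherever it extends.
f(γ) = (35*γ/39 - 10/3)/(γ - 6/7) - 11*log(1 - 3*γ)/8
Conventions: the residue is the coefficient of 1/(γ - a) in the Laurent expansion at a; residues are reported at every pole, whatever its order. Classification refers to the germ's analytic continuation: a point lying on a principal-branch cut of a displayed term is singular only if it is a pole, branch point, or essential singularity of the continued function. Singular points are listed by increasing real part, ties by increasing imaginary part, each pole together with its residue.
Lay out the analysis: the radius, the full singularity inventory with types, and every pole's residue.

Radius of convergence at 0: 1/3.
At 1/3: a logarithmic branch point.
At 6/7: a pole of order 1; residue -100/39.

Denominator factor (γ - 6/7): pole of order 1 at 6/7, modulus 6/7.
Branch term (-11/8)*log(1 - γ/(1/3)): its argument vanishes at γ = 1/3, a logarithmic branch point, modulus 1/3.
The radius of convergence is the smallest modulus among the singular points: 1/3.
The branch term is analytic at 6/7 and contributes nothing to the residue; only the rational part matters.
At the order-1 pole 6/7 set g(γ) = (γ - (6/7))*(rational part) = 35*γ/39 - 10/3.
Simple pole: residue = g(a) at a = 6/7, which is -100/39.
List the singular points by increasing real part (a conjugate pair: the negative imaginary part first).


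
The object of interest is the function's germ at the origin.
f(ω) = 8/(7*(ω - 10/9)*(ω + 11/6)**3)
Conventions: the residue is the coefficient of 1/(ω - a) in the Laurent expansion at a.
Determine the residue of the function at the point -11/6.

The residue is -46656/1042139.

At the order-3 pole -11/6 set g(ω) = (ω - (-11/6))^3*f(ω) = 8/(7*(ω - 10/9)).
Order-3 pole: residue = g''(a)/2; g''(-11/6) = -93312/1042139, so the residue is -46656/1042139.


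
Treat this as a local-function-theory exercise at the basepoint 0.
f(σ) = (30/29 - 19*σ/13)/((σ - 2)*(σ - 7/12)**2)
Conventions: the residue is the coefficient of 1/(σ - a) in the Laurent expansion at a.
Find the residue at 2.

At the order-1 pole 2 set g(σ) = (σ - (2))*f(σ) = (30/29 - 19*σ/13)/(σ - 7/12)**2.
Simple pole: residue = g(a) at a = 2, which is -102528/108953.

The residue is -102528/108953.


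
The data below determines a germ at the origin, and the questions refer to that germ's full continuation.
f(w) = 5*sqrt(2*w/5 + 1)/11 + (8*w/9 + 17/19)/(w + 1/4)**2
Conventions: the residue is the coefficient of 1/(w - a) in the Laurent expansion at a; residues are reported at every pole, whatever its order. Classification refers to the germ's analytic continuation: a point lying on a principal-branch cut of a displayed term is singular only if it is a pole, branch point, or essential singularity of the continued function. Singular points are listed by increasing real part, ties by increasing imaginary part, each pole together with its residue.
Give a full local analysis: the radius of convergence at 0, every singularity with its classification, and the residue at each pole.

Radius of convergence at 0: 1/4.
At -5/2: an algebraic (square-root) branch point.
At -1/4: a pole of order 2; residue 8/9.

Denominator factor (w + 1/4)^2: pole of order 2 at -1/4, modulus 1/4.
Branch term (5/11)*sqrt(1 - w/(-5/2)): its argument vanishes at w = -5/2, a square-root branch point, modulus 5/2.
The radius of convergence is the smallest modulus among the singular points: 1/4.
The branch term is analytic at -1/4 and contributes nothing to the residue; only the rational part matters.
At the order-2 pole -1/4 set g(w) = (w - (-1/4))^2*(rational part) = 8*w/9 + 17/19.
Order-2 pole: residue = g'(a); g'(-1/4) = 8/9, so the residue is 8/9.
List the singular points by increasing real part (a conjugate pair: the negative imaginary part first).


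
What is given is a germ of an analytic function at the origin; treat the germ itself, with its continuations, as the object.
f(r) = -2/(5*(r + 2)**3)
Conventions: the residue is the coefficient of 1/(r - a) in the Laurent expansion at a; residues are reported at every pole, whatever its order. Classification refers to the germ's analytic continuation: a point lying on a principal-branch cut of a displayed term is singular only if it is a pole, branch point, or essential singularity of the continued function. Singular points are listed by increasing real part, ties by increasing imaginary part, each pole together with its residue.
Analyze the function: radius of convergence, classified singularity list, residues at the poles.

Denominator factor (r + 2)^3: pole of order 3 at -2, modulus 2.
The radius of convergence is the smallest modulus among the singular points: 2.
At the order-3 pole -2 set g(r) = (r - (-2))^3*f(r) = -2/5.
Order-3 pole: residue = g''(a)/2; g''(-2) = 0, so the residue is 0.

Radius of convergence at 0: 2.
At -2: a pole of order 3; residue 0.


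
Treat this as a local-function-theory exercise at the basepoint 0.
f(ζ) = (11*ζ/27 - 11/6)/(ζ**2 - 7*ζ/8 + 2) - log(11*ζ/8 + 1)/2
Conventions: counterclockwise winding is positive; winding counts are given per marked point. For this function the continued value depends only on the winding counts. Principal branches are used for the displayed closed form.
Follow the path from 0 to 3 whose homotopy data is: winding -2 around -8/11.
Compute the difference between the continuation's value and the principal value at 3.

Continued minus principal equals (2)*pi*i.

The rational part is single-valued and drops out of the difference; each branch term changes only by its own monodromy.
(-1/2)*log(1 - ζ/(-8/11)): each positive loop around -8/11 adds 2*pi*i to the log, so winding -2 contributes (-1/2)*(-2)*2*pi*i = (2)*pi*i.
Summing the contributions at ζ = 3 gives (2)*pi*i.


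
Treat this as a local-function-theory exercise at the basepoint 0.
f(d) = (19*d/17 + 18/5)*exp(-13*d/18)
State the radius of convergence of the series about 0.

The factor exp(-13*d/18) is entire and contributes no finite singular point.
The polynomial part has no poles.
No finite singular points: the Taylor series at 0 converges everywhere.

The radius of convergence is infinite.


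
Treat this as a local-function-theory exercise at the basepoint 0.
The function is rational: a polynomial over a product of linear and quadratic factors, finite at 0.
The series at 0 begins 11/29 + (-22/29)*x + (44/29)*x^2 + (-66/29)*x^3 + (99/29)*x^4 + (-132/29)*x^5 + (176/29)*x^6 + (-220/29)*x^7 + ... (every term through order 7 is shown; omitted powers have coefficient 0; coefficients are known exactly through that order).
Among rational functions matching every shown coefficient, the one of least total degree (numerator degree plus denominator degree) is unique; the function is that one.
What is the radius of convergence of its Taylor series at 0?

The radius of convergence is 1.

No rational of total degree below 4 reproduces all 8 coefficients; solving the [0/4] Pade equations on them gives f(x) = -11/(29*(x - 1)*(x + 1)**3), whose expansion matches every shown term.
Denominator factor (x + 1)^3: pole of order 3 at -1, modulus 1.
Denominator factor (x - 1): pole of order 1 at 1, modulus 1.
The radius of convergence is the smallest modulus among the singular points: 1.


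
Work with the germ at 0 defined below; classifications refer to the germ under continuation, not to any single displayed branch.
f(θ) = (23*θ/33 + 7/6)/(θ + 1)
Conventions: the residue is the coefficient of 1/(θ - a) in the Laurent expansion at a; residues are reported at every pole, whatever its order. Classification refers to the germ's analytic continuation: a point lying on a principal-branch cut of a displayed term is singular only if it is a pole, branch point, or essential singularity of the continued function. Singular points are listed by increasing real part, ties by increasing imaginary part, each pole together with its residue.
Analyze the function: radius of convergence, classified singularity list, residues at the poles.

Radius of convergence at 0: 1.
At -1: a pole of order 1; residue 31/66.

Denominator factor (θ + 1): pole of order 1 at -1, modulus 1.
The radius of convergence is the smallest modulus among the singular points: 1.
At the order-1 pole -1 set g(θ) = (θ - (-1))*f(θ) = 23*θ/33 + 7/6.
Simple pole: residue = g(a) at a = -1, which is 31/66.


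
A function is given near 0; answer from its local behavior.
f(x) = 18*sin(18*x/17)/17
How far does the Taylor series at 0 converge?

The factor -sin(18*x/17) is entire and contributes no finite singular point.
The polynomial part has no poles.
No finite singular points: the Taylor series at 0 converges everywhere.

The radius of convergence is infinite.


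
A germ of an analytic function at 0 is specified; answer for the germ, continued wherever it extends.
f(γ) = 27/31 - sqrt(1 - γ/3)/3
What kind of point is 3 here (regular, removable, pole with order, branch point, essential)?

The term (-1/3)*sqrt(1 - γ/(3)) has argument 1 - 3/(3) = 0 at 3: a square-root (algebraic, two-sheeted) branch point; the remaining terms are analytic or single-valued there.

The point is an algebraic (square-root) branch point.


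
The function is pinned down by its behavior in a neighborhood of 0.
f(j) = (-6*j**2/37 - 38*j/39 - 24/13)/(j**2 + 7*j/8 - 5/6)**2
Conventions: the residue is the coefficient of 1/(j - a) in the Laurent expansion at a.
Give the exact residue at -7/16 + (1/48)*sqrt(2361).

The residue is (1898368/297916489)*sqrt(2361).

The factor j**2 + 7*j/8 - 5/6 splits as (j - a)(j - a') with a = -7/16 + (1/48)*sqrt(2361), a' = -7/16 - (1/48)*sqrt(2361). At the order-2 pole a set g(j) = (j - a)^2*f(j) = [-6*j**2/37 - 38*j/39 - 24/13] / (j - a')^2.
Order-2 pole: residue = g'(a); g'(-7/16 + (1/48)*sqrt(2361)) = (1898368/297916489)*sqrt(2361), so the residue is (1898368/297916489)*sqrt(2361).


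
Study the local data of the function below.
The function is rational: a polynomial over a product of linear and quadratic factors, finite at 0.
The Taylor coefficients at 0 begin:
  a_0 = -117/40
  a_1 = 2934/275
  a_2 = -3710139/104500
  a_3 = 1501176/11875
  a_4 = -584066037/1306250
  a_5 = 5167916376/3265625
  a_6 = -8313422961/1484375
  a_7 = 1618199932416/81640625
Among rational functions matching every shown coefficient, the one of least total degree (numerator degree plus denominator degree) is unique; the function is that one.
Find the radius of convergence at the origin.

No rational of total degree below 4 reproduces all 8 coefficients; solving the [2/2] Pade equations on them gives f(u) = (-34*u**2/19 - 12*u/11 + 39/16)/(u**2 - 8*u/3 - 5/6), whose expansion matches every shown term.
Denominator factor (u**2 - 8*u/3 - 5/6): discriminant 94/9, real irrational roots 4/3 + (1/6)*sqrt(94) and 4/3 - (1/6)*sqrt(94); poles of order 1, moduli 4/3 + (1/6)*sqrt(94) and -4/3 + (1/6)*sqrt(94).
The radius of convergence is the smallest modulus among the singular points: -4/3 + (1/6)*sqrt(94).

The radius of convergence is -4/3 + (1/6)*sqrt(94).


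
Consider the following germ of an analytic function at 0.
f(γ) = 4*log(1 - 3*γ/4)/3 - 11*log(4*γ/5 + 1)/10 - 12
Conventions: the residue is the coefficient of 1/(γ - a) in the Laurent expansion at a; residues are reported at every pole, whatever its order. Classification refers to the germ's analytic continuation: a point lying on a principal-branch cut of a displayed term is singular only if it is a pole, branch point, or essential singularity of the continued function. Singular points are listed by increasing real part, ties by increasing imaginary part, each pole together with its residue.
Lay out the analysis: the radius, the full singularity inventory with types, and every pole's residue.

Radius of convergence at 0: 5/4.
At -5/4: a logarithmic branch point.
At 4/3: a logarithmic branch point.

Branch term (-11/10)*log(1 - γ/(-5/4)): its argument vanishes at γ = -5/4, a logarithmic branch point, modulus 5/4.
Branch term (4/3)*log(1 - γ/(4/3)): its argument vanishes at γ = 4/3, a logarithmic branch point, modulus 4/3.
The radius of convergence is the smallest modulus among the singular points: 5/4.
List the singular points by increasing real part (a conjugate pair: the negative imaginary part first).


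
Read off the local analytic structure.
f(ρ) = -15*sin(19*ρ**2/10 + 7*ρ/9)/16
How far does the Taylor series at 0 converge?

The radius of convergence is infinite.

The factor -sin(19*ρ**2/10 + 7*ρ/9) is entire and contributes no finite singular point.
The polynomial part has no poles.
No finite singular points: the Taylor series at 0 converges everywhere.


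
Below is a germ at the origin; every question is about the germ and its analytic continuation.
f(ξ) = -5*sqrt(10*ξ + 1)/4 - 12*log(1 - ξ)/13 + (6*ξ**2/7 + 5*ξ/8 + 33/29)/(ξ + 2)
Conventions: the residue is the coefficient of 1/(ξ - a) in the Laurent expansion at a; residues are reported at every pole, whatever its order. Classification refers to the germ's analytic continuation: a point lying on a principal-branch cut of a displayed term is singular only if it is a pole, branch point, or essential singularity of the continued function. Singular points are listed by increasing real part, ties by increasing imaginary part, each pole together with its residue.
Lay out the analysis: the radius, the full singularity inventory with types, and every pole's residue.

Radius of convergence at 0: 1/10.
At -2: a pole of order 1; residue 2693/812.
At -1/10: an algebraic (square-root) branch point.
At 1: a logarithmic branch point.

Denominator factor (ξ + 2): pole of order 1 at -2, modulus 2.
Branch term (-5/4)*sqrt(1 - ξ/(-1/10)): its argument vanishes at ξ = -1/10, a square-root branch point, modulus 1/10.
Branch term (-12/13)*log(1 - ξ/(1)): its argument vanishes at ξ = 1, a logarithmic branch point, modulus 1.
The radius of convergence is the smallest modulus among the singular points: 1/10.
The branch terms are analytic at -2 and contribute nothing to the residue; only the rational part matters.
At the order-1 pole -2 set g(ξ) = (ξ - (-2))*(rational part) = 6*ξ**2/7 + 5*ξ/8 + 33/29.
Simple pole: residue = g(a) at a = -2, which is 2693/812.
List the singular points by increasing real part (a conjugate pair: the negative imaginary part first).


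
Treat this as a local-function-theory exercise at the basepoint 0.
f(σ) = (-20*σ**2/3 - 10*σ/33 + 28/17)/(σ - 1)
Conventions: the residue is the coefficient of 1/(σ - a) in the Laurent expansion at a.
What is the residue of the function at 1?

At the order-1 pole 1 set g(σ) = (σ - (1))*f(σ) = -20*σ**2/3 - 10*σ/33 + 28/17.
Simple pole: residue = g(a) at a = 1, which is -2986/561.

The residue is -2986/561.
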